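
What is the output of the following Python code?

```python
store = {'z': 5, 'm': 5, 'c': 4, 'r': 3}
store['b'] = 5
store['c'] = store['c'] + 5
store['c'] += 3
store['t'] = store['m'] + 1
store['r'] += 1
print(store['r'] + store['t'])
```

store['b'] = 5 → {'z': 5, 'm': 5, 'c': 4, 'r': 3, 'b': 5}
store['c'] = store['c']+5 = 9 → {'z': 5, 'm': 5, 'c': 9, 'r': 3, 'b': 5}
store['c'] = 9+3 = 12 → {'z': 5, 'm': 5, 'c': 12, 'r': 3, 'b': 5}
store['t'] = store['m']+1 = 6 → {'z': 5, 'm': 5, 'c': 12, 'r': 3, 'b': 5, 't': 6}
store['r'] = 3+1 = 4 → {'z': 5, 'm': 5, 'c': 12, 'r': 4, 'b': 5, 't': 6}
store['r']+store['t'] = 4+6 = 10

10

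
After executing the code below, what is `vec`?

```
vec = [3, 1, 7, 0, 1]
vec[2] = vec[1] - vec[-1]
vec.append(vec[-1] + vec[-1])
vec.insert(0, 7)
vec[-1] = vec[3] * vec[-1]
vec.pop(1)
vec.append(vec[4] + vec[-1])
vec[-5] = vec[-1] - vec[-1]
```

[7, 1, 0, 0, 1, 0, 1]

vec[2] = vec[1]-vec[-1] = 1-1 = 0 → [3, 1, 0, 0, 1]
append vec[-1]+vec[-1] = 1+1 = 2 → [3, 1, 0, 0, 1, 2]
insert 7 at 0 → [7, 3, 1, 0, 0, 1, 2]
vec[-1] = vec[3]*vec[-1] = 0*2 = 0 → [7, 3, 1, 0, 0, 1, 0]
pop(1) removes 3 → [7, 1, 0, 0, 1, 0]
append vec[4]+vec[-1] = 1+0 = 1 → [7, 1, 0, 0, 1, 0, 1]
vec[-5] = vec[-1]-vec[-1] = 1-1 = 0 → [7, 1, 0, 0, 1, 0, 1]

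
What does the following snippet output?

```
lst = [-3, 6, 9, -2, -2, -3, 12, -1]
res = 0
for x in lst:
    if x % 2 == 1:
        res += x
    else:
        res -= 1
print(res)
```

-2

x=-3: odd, res = 0+(-3) = -3
x=6: not odd, res = (-3)-1 = -4
x=9: odd, res = (-4)+9 = 5
x=-2: not odd, res = 5-1 = 4
x=-2: not odd, res = 4-1 = 3
x=-3: odd, res = 3+(-3) = 0
x=12: not odd, res = 0-1 = -1
x=-1: odd, res = (-1)+(-1) = -2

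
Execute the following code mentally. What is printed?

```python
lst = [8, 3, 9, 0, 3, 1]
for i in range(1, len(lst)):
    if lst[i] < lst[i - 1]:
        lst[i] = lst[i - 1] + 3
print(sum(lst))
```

93

i=1: 3<8, lst[1] = 8+3 = 11 → [8, 11, 9, 0, 3, 1]
i=2: 9<11, lst[2] = 11+3 = 14 → [8, 11, 14, 0, 3, 1]
i=3: 0<14, lst[3] = 14+3 = 17 → [8, 11, 14, 17, 3, 1]
i=4: 3<17, lst[4] = 17+3 = 20 → [8, 11, 14, 17, 20, 1]
i=5: 1<20, lst[5] = 20+3 = 23 → [8, 11, 14, 17, 20, 23]
sum = 93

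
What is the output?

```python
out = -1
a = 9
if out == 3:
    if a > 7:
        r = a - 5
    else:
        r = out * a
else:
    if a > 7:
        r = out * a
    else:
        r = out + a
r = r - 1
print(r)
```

out=-1, a=9
out == 3 is False; a > 7 is True
→ r = out * a = -9
r = (-9)-1 = -10

-10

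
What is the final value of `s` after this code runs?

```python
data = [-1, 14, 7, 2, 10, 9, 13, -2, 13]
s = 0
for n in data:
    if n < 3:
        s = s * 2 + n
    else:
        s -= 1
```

-17

n=-1: <3, s = 0*2+(-1) = -1
n=14: not <3, s = (-1)-1 = -2
n=7: not <3, s = (-2)-1 = -3
n=2: <3, s = (-3)*2+2 = -4
n=10: not <3, s = (-4)-1 = -5
n=9: not <3, s = (-5)-1 = -6
n=13: not <3, s = (-6)-1 = -7
n=-2: <3, s = (-7)*2+(-2) = -16
n=13: not <3, s = (-16)-1 = -17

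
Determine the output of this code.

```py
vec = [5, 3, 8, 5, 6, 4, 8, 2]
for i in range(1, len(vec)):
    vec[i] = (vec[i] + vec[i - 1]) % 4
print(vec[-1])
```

1

i=1: vec[1] = (3+5)%4 = 0 → [5, 0, 8, 5, 6, 4, 8, 2]
i=2: vec[2] = (8+0)%4 = 0 → [5, 0, 0, 5, 6, 4, 8, 2]
i=3: vec[3] = (5+0)%4 = 1 → [5, 0, 0, 1, 6, 4, 8, 2]
i=4: vec[4] = (6+1)%4 = 3 → [5, 0, 0, 1, 3, 4, 8, 2]
i=5: vec[5] = (4+3)%4 = 3 → [5, 0, 0, 1, 3, 3, 8, 2]
i=6: vec[6] = (8+3)%4 = 3 → [5, 0, 0, 1, 3, 3, 3, 2]
i=7: vec[7] = (2+3)%4 = 1 → [5, 0, 0, 1, 3, 3, 3, 1]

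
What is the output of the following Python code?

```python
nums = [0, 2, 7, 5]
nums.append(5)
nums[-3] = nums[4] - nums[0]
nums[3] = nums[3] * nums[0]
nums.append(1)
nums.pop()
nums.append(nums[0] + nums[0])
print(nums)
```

append 5 → [0, 2, 7, 5, 5]
nums[-3] = nums[4]-nums[0] = 5-0 = 5 → [0, 2, 5, 5, 5]
nums[3] = nums[3]*nums[0] = 5*0 = 0 → [0, 2, 5, 0, 5]
append 1 → [0, 2, 5, 0, 5, 1]
pop() removes 1 → [0, 2, 5, 0, 5]
append nums[0]+nums[0] = 0+0 = 0 → [0, 2, 5, 0, 5, 0]

[0, 2, 5, 0, 5, 0]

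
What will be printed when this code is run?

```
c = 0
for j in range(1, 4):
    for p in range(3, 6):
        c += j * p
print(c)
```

j=1,p=3: c = 0+3 = 3
j=1,p=4: c = 3+4 = 7
j=1,p=5: c = 7+5 = 12
j=2,p=3: c = 12+6 = 18
j=2,p=4: c = 18+8 = 26
j=2,p=5: c = 26+10 = 36
j=3,p=3: c = 36+9 = 45
j=3,p=4: c = 45+12 = 57
j=3,p=5: c = 57+15 = 72

72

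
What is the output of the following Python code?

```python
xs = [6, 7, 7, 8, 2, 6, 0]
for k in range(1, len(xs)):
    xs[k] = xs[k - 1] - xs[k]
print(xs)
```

[6, -1, -8, -16, -18, -24, -24]

k=1: xs[1] = 6-7 = -1 → [6, -1, 7, 8, 2, 6, 0]
k=2: xs[2] = (-1)-7 = -8 → [6, -1, -8, 8, 2, 6, 0]
k=3: xs[3] = (-8)-8 = -16 → [6, -1, -8, -16, 2, 6, 0]
k=4: xs[4] = (-16)-2 = -18 → [6, -1, -8, -16, -18, 6, 0]
k=5: xs[5] = (-18)-6 = -24 → [6, -1, -8, -16, -18, -24, 0]
k=6: xs[6] = (-24)-0 = -24 → [6, -1, -8, -16, -18, -24, -24]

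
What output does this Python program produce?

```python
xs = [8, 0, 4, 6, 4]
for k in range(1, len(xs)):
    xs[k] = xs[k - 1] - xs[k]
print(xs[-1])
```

k=1: xs[1] = 8-0 = 8 → [8, 8, 4, 6, 4]
k=2: xs[2] = 8-4 = 4 → [8, 8, 4, 6, 4]
k=3: xs[3] = 4-6 = -2 → [8, 8, 4, -2, 4]
k=4: xs[4] = (-2)-4 = -6 → [8, 8, 4, -2, -6]

-6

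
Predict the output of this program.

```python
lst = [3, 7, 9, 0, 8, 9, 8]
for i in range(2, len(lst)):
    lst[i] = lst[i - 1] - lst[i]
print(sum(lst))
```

-50

i=2: lst[2] = 7-9 = -2 → [3, 7, -2, 0, 8, 9, 8]
i=3: lst[3] = (-2)-0 = -2 → [3, 7, -2, -2, 8, 9, 8]
i=4: lst[4] = (-2)-8 = -10 → [3, 7, -2, -2, -10, 9, 8]
i=5: lst[5] = (-10)-9 = -19 → [3, 7, -2, -2, -10, -19, 8]
i=6: lst[6] = (-19)-8 = -27 → [3, 7, -2, -2, -10, -19, -27]
sum = -50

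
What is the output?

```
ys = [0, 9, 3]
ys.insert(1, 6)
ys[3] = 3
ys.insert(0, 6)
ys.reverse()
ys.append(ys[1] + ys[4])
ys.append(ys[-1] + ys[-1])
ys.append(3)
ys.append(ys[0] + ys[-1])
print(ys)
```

insert 6 at 1 → [0, 6, 9, 3]
ys[3] = 3 → [0, 6, 9, 3]
insert 6 at 0 → [6, 0, 6, 9, 3]
reverse → [3, 9, 6, 0, 6]
append ys[1]+ys[4] = 9+6 = 15 → [3, 9, 6, 0, 6, 15]
append ys[-1]+ys[-1] = 15+15 = 30 → [3, 9, 6, 0, 6, 15, 30]
append 3 → [3, 9, 6, 0, 6, 15, 30, 3]
append ys[0]+ys[-1] = 3+3 = 6 → [3, 9, 6, 0, 6, 15, 30, 3, 6]

[3, 9, 6, 0, 6, 15, 30, 3, 6]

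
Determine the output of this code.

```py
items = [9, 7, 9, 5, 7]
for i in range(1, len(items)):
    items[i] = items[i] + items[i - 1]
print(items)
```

i=1: items[1] = 7+9 = 16 → [9, 16, 9, 5, 7]
i=2: items[2] = 9+16 = 25 → [9, 16, 25, 5, 7]
i=3: items[3] = 5+25 = 30 → [9, 16, 25, 30, 7]
i=4: items[4] = 7+30 = 37 → [9, 16, 25, 30, 37]

[9, 16, 25, 30, 37]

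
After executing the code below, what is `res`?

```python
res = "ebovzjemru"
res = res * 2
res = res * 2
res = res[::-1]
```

repeat ×2 → 'ebovzjemruebovzjemru'
repeat ×2 → 'ebovzjemruebovzjemruebovzjemruebovzjemru'
reverse → 'urmejzvobeurmejzvobeurmejzvobeurmejzvobe'

'urmejzvobeurmejzvobeurmejzvobeurmejzvobe'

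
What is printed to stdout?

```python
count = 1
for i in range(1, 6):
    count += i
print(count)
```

i=1: count = 1+1 = 2
i=2: count = 2+2 = 4
i=3: count = 4+3 = 7
i=4: count = 7+4 = 11
i=5: count = 11+5 = 16

16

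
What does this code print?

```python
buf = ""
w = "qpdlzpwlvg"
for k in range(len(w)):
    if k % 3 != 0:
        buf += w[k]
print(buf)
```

k=0: skip
k=1: add 'p' → 'p'
k=2: add 'd' → 'pd'
k=3: skip
k=4: add 'z' → 'pdz'
k=5: add 'p' → 'pdzp'
k=6: skip
k=7: add 'l' → 'pdzpl'
k=8: add 'v' → 'pdzplv'
k=9: skip

pdzplv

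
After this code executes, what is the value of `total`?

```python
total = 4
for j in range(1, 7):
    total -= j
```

-17

j=1: total = 4-1 = 3
j=2: total = 3-2 = 1
j=3: total = 1-3 = -2
j=4: total = (-2)-4 = -6
j=5: total = (-6)-5 = -11
j=6: total = (-11)-6 = -17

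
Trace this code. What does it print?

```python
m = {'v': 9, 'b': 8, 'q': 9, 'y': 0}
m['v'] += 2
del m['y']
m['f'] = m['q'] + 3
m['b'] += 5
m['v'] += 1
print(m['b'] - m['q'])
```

4

m['v'] = 9+2 = 11 → {'v': 11, 'b': 8, 'q': 9, 'y': 0}
del 'y' → {'v': 11, 'b': 8, 'q': 9}
m['f'] = m['q']+3 = 12 → {'v': 11, 'b': 8, 'q': 9, 'f': 12}
m['b'] = 8+5 = 13 → {'v': 11, 'b': 13, 'q': 9, 'f': 12}
m['v'] = 11+1 = 12 → {'v': 12, 'b': 13, 'q': 9, 'f': 12}
m['b']-m['q'] = 13-9 = 4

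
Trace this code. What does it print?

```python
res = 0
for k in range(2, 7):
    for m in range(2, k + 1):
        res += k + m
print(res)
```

120

k=2,m=2: res = 0+4 = 4
k=3,m=2: res = 4+5 = 9
k=3,m=3: res = 9+6 = 15
k=4,m=2: res = 15+6 = 21
k=4,m=3: res = 21+7 = 28
k=4,m=4: res = 28+8 = 36
k=5,m=2: res = 36+7 = 43
k=5,m=3: res = 43+8 = 51
k=5,m=4: res = 51+9 = 60
k=5,m=5: res = 60+10 = 70
k=6,m=2: res = 70+8 = 78
k=6,m=3: res = 78+9 = 87
k=6,m=4: res = 87+10 = 97
k=6,m=5: res = 97+11 = 108
k=6,m=6: res = 108+12 = 120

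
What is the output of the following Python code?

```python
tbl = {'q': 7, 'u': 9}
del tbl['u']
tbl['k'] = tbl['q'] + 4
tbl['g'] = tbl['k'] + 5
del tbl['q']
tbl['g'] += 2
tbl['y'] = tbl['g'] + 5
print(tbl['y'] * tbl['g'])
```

414

del 'u' → {'q': 7}
tbl['k'] = tbl['q']+4 = 11 → {'q': 7, 'k': 11}
tbl['g'] = tbl['k']+5 = 16 → {'q': 7, 'k': 11, 'g': 16}
del 'q' → {'k': 11, 'g': 16}
tbl['g'] = 16+2 = 18 → {'k': 11, 'g': 18}
tbl['y'] = tbl['g']+5 = 23 → {'k': 11, 'g': 18, 'y': 23}
tbl['y']*tbl['g'] = 23*18 = 414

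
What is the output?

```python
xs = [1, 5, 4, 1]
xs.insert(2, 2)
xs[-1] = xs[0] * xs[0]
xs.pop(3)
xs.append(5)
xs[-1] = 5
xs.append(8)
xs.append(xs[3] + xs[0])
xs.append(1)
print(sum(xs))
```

25

insert 2 at 2 → [1, 5, 2, 4, 1]
xs[-1] = xs[0]*xs[0] = 1*1 = 1 → [1, 5, 2, 4, 1]
pop(3) removes 4 → [1, 5, 2, 1]
append 5 → [1, 5, 2, 1, 5]
xs[-1] = 5 → [1, 5, 2, 1, 5]
append 8 → [1, 5, 2, 1, 5, 8]
append xs[3]+xs[0] = 1+1 = 2 → [1, 5, 2, 1, 5, 8, 2]
append 1 → [1, 5, 2, 1, 5, 8, 2, 1]
sum = 25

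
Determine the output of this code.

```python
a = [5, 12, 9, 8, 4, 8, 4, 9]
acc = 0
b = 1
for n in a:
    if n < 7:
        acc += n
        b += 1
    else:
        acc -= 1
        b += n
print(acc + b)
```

58

n=5: <7, acc = 0+5 = 5; b=2
n=12: not <7, acc = 5-1 = 4; b=14
n=9: not <7, acc = 4-1 = 3; b=23
n=8: not <7, acc = 3-1 = 2; b=31
n=4: <7, acc = 2+4 = 6; b=32
n=8: not <7, acc = 6-1 = 5; b=40
n=4: <7, acc = 5+4 = 9; b=41
n=9: not <7, acc = 9-1 = 8; b=50
acc+b = 8+50 = 58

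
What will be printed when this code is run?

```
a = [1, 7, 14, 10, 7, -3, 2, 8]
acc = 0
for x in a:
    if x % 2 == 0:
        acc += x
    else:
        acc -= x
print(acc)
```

22

x=1: not even, acc = 0-1 = -1
x=7: not even, acc = (-1)-7 = -8
x=14: even, acc = (-8)+14 = 6
x=10: even, acc = 6+10 = 16
x=7: not even, acc = 16-7 = 9
x=-3: not even, acc = 9-(-3) = 12
x=2: even, acc = 12+2 = 14
x=8: even, acc = 14+8 = 22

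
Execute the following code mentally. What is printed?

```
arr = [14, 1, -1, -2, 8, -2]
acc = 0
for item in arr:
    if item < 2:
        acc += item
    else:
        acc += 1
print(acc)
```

item=14: not <2, acc = 0+1 = 1
item=1: <2, acc = 1+1 = 2
item=-1: <2, acc = 2+(-1) = 1
item=-2: <2, acc = 1+(-2) = -1
item=8: not <2, acc = (-1)+1 = 0
item=-2: <2, acc = 0+(-2) = -2

-2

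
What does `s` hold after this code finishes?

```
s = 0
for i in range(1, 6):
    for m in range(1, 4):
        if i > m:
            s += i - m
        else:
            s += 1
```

i=1,m=1: not 1>1, s = 0+1 = 1
i=1,m=2: not 1>2, s = 1+1 = 2
i=1,m=3: not 1>3, s = 2+1 = 3
i=2,m=1: 2>1, s = 3+1 = 4
i=2,m=2: not 2>2, s = 4+1 = 5
i=2,m=3: not 2>3, s = 5+1 = 6
i=3,m=1: 3>1, s = 6+2 = 8
i=3,m=2: 3>2, s = 8+1 = 9
i=3,m=3: not 3>3, s = 9+1 = 10
i=4,m=1: 4>1, s = 10+3 = 13
i=4,m=2: 4>2, s = 13+2 = 15
i=4,m=3: 4>3, s = 15+1 = 16
i=5,m=1: 5>1, s = 16+4 = 20
i=5,m=2: 5>2, s = 20+3 = 23
i=5,m=3: 5>3, s = 23+2 = 25

25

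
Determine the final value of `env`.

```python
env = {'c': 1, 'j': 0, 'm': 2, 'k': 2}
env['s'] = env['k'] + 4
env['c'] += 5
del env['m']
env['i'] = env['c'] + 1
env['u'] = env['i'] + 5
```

{'c': 6, 'j': 0, 'k': 2, 's': 6, 'i': 7, 'u': 12}

env['s'] = env['k']+4 = 6 → {'c': 1, 'j': 0, 'm': 2, 'k': 2, 's': 6}
env['c'] = 1+5 = 6 → {'c': 6, 'j': 0, 'm': 2, 'k': 2, 's': 6}
del 'm' → {'c': 6, 'j': 0, 'k': 2, 's': 6}
env['i'] = env['c']+1 = 7 → {'c': 6, 'j': 0, 'k': 2, 's': 6, 'i': 7}
env['u'] = env['i']+5 = 12 → {'c': 6, 'j': 0, 'k': 2, 's': 6, 'i': 7, 'u': 12}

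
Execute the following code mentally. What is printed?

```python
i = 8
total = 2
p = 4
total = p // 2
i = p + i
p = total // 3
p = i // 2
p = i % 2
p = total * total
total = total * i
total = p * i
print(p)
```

total = 4//2 = 2
i = 4+8 = 12
p = 2//3 = 0
p = 12//2 = 6
p = 12%2 = 0
p = 2*2 = 4
total = 2*12 = 24
total = 4*12 = 48

4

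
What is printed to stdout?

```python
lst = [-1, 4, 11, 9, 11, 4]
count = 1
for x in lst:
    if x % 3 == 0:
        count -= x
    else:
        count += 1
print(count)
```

x=-1: not %3==0, count = 1+1 = 2
x=4: not %3==0, count = 2+1 = 3
x=11: not %3==0, count = 3+1 = 4
x=9: %3==0, count = 4-9 = -5
x=11: not %3==0, count = (-5)+1 = -4
x=4: not %3==0, count = (-4)+1 = -3

-3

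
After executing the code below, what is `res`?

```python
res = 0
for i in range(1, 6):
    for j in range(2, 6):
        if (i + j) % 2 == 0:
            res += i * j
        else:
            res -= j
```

74

i=1,j=2: odd sum, res = 0-2 = -2
i=1,j=3: even sum, res = (-2)+3 = 1
i=1,j=4: odd sum, res = 1-4 = -3
i=1,j=5: even sum, res = (-3)+5 = 2
i=2,j=2: even sum, res = 2+4 = 6
i=2,j=3: odd sum, res = 6-3 = 3
i=2,j=4: even sum, res = 3+8 = 11
i=2,j=5: odd sum, res = 11-5 = 6
i=3,j=2: odd sum, res = 6-2 = 4
i=3,j=3: even sum, res = 4+9 = 13
i=3,j=4: odd sum, res = 13-4 = 9
i=3,j=5: even sum, res = 9+15 = 24
i=4,j=2: even sum, res = 24+8 = 32
i=4,j=3: odd sum, res = 32-3 = 29
i=4,j=4: even sum, res = 29+16 = 45
i=4,j=5: odd sum, res = 45-5 = 40
i=5,j=2: odd sum, res = 40-2 = 38
i=5,j=3: even sum, res = 38+15 = 53
i=5,j=4: odd sum, res = 53-4 = 49
i=5,j=5: even sum, res = 49+25 = 74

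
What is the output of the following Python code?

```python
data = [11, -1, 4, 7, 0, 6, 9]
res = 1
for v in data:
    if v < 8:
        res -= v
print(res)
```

v=11: not <8
v=-1: <8, res = 1-(-1) = 2
v=4: <8, res = 2-4 = -2
v=7: <8, res = (-2)-7 = -9
v=0: <8, res = (-9)-0 = -9
v=6: <8, res = (-9)-6 = -15
v=9: not <8

-15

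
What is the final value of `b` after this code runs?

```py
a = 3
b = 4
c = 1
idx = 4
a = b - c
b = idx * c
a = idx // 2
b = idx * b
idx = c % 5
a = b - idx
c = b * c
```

16

a = 4-1 = 3
b = 4*1 = 4
a = 4//2 = 2
b = 4*4 = 16
idx = 1%5 = 1
a = 16-1 = 15
c = 16*1 = 16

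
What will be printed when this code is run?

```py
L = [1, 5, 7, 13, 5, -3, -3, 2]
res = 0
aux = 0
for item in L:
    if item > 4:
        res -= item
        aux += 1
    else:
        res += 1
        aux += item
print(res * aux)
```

item=1: not >4, res = 0+1 = 1; aux=1
item=5: >4, res = 1-5 = -4; aux=2
item=7: >4, res = (-4)-7 = -11; aux=3
item=13: >4, res = (-11)-13 = -24; aux=4
item=5: >4, res = (-24)-5 = -29; aux=5
item=-3: not >4, res = (-29)+1 = -28; aux=2
item=-3: not >4, res = (-28)+1 = -27; aux=-1
item=2: not >4, res = (-27)+1 = -26; aux=1
res*aux = (-26)*1 = -26

-26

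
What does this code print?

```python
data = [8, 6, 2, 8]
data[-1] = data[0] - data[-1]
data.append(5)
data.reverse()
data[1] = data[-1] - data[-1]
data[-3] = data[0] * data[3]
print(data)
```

[5, 0, 30, 6, 8]

data[-1] = data[0]-data[-1] = 8-8 = 0 → [8, 6, 2, 0]
append 5 → [8, 6, 2, 0, 5]
reverse → [5, 0, 2, 6, 8]
data[1] = data[-1]-data[-1] = 8-8 = 0 → [5, 0, 2, 6, 8]
data[-3] = data[0]*data[3] = 5*6 = 30 → [5, 0, 30, 6, 8]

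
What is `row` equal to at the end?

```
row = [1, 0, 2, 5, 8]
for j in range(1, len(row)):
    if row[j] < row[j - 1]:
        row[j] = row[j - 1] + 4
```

j=1: 0<1, row[1] = 1+4 = 5 → [1, 5, 2, 5, 8]
j=2: 2<5, row[2] = 5+4 = 9 → [1, 5, 9, 5, 8]
j=3: 5<9, row[3] = 9+4 = 13 → [1, 5, 9, 13, 8]
j=4: 8<13, row[4] = 13+4 = 17 → [1, 5, 9, 13, 17]

[1, 5, 9, 13, 17]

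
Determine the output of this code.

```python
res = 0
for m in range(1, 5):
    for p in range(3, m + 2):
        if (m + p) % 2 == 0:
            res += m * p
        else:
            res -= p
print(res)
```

10

m=2,p=3: odd sum, res = 0-3 = -3
m=3,p=3: even sum, res = (-3)+9 = 6
m=3,p=4: odd sum, res = 6-4 = 2
m=4,p=3: odd sum, res = 2-3 = -1
m=4,p=4: even sum, res = (-1)+16 = 15
m=4,p=5: odd sum, res = 15-5 = 10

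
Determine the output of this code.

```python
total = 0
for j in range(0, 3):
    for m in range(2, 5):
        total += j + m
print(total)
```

36

j=0,m=2: total = 0+2 = 2
j=0,m=3: total = 2+3 = 5
j=0,m=4: total = 5+4 = 9
j=1,m=2: total = 9+3 = 12
j=1,m=3: total = 12+4 = 16
j=1,m=4: total = 16+5 = 21
j=2,m=2: total = 21+4 = 25
j=2,m=3: total = 25+5 = 30
j=2,m=4: total = 30+6 = 36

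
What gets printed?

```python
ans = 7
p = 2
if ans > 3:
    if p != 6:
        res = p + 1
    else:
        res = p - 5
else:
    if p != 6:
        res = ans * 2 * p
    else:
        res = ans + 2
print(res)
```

3

ans=7, p=2
ans > 3 is True; p != 6 is True
→ res = p + 1 = 3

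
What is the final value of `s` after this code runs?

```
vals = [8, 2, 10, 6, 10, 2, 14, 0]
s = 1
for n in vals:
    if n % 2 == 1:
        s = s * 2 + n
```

1

n=8: not odd
n=2: not odd
n=10: not odd
n=6: not odd
n=10: not odd
n=2: not odd
n=14: not odd
n=0: not odd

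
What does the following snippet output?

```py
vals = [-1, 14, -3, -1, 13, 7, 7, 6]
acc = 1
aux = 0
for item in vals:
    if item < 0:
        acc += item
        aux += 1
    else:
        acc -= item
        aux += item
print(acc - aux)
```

item=-1: <0, acc = 1+(-1) = 0; aux=1
item=14: not <0, acc = 0-14 = -14; aux=15
item=-3: <0, acc = (-14)+(-3) = -17; aux=16
item=-1: <0, acc = (-17)+(-1) = -18; aux=17
item=13: not <0, acc = (-18)-13 = -31; aux=30
item=7: not <0, acc = (-31)-7 = -38; aux=37
item=7: not <0, acc = (-38)-7 = -45; aux=44
item=6: not <0, acc = (-45)-6 = -51; aux=50
acc-aux = (-51)-50 = -101

-101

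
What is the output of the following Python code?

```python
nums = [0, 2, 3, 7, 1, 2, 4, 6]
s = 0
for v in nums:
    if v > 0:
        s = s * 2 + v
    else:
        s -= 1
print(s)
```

238

v=0: not >0, s = 0-1 = -1
v=2: >0, s = (-1)*2+2 = 0
v=3: >0, s = 0*2+3 = 3
v=7: >0, s = 3*2+7 = 13
v=1: >0, s = 13*2+1 = 27
v=2: >0, s = 27*2+2 = 56
v=4: >0, s = 56*2+4 = 116
v=6: >0, s = 116*2+6 = 238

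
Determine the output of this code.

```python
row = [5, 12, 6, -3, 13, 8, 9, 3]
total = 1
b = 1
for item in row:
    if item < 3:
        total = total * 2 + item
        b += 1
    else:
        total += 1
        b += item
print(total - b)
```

item=5: not <3, total = 1+1 = 2; b=6
item=12: not <3, total = 2+1 = 3; b=18
item=6: not <3, total = 3+1 = 4; b=24
item=-3: <3, total = 4*2+(-3) = 5; b=25
item=13: not <3, total = 5+1 = 6; b=38
item=8: not <3, total = 6+1 = 7; b=46
item=9: not <3, total = 7+1 = 8; b=55
item=3: not <3, total = 8+1 = 9; b=58
total-b = 9-58 = -49

-49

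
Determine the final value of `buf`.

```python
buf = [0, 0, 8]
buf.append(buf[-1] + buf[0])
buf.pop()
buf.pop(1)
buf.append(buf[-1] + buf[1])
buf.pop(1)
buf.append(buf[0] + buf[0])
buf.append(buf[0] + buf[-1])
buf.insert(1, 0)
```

append buf[-1]+buf[0] = 8+0 = 8 → [0, 0, 8, 8]
pop() removes 8 → [0, 0, 8]
pop(1) removes 0 → [0, 8]
append buf[-1]+buf[1] = 8+8 = 16 → [0, 8, 16]
pop(1) removes 8 → [0, 16]
append buf[0]+buf[0] = 0+0 = 0 → [0, 16, 0]
append buf[0]+buf[-1] = 0+0 = 0 → [0, 16, 0, 0]
insert 0 at 1 → [0, 0, 16, 0, 0]

[0, 0, 16, 0, 0]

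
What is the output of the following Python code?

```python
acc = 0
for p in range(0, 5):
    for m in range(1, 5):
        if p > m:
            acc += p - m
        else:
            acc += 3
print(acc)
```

52

p=0,m=1: not 0>1, acc = 0+3 = 3
p=0,m=2: not 0>2, acc = 3+3 = 6
p=0,m=3: not 0>3, acc = 6+3 = 9
p=0,m=4: not 0>4, acc = 9+3 = 12
p=1,m=1: not 1>1, acc = 12+3 = 15
p=1,m=2: not 1>2, acc = 15+3 = 18
p=1,m=3: not 1>3, acc = 18+3 = 21
p=1,m=4: not 1>4, acc = 21+3 = 24
p=2,m=1: 2>1, acc = 24+1 = 25
p=2,m=2: not 2>2, acc = 25+3 = 28
p=2,m=3: not 2>3, acc = 28+3 = 31
p=2,m=4: not 2>4, acc = 31+3 = 34
p=3,m=1: 3>1, acc = 34+2 = 36
p=3,m=2: 3>2, acc = 36+1 = 37
p=3,m=3: not 3>3, acc = 37+3 = 40
p=3,m=4: not 3>4, acc = 40+3 = 43
p=4,m=1: 4>1, acc = 43+3 = 46
p=4,m=2: 4>2, acc = 46+2 = 48
p=4,m=3: 4>3, acc = 48+1 = 49
p=4,m=4: not 4>4, acc = 49+3 = 52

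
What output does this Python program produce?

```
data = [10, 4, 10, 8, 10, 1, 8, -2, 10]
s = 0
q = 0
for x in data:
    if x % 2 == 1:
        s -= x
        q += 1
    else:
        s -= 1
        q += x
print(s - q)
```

x=10: not odd, s = 0-1 = -1; q=10
x=4: not odd, s = (-1)-1 = -2; q=14
x=10: not odd, s = (-2)-1 = -3; q=24
x=8: not odd, s = (-3)-1 = -4; q=32
x=10: not odd, s = (-4)-1 = -5; q=42
x=1: odd, s = (-5)-1 = -6; q=43
x=8: not odd, s = (-6)-1 = -7; q=51
x=-2: not odd, s = (-7)-1 = -8; q=49
x=10: not odd, s = (-8)-1 = -9; q=59
s-q = (-9)-59 = -68

-68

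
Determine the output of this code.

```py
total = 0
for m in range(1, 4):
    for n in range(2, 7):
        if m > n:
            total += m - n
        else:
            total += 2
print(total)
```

29

m=1,n=2: not 1>2, total = 0+2 = 2
m=1,n=3: not 1>3, total = 2+2 = 4
m=1,n=4: not 1>4, total = 4+2 = 6
m=1,n=5: not 1>5, total = 6+2 = 8
m=1,n=6: not 1>6, total = 8+2 = 10
m=2,n=2: not 2>2, total = 10+2 = 12
m=2,n=3: not 2>3, total = 12+2 = 14
m=2,n=4: not 2>4, total = 14+2 = 16
m=2,n=5: not 2>5, total = 16+2 = 18
m=2,n=6: not 2>6, total = 18+2 = 20
m=3,n=2: 3>2, total = 20+1 = 21
m=3,n=3: not 3>3, total = 21+2 = 23
m=3,n=4: not 3>4, total = 23+2 = 25
m=3,n=5: not 3>5, total = 25+2 = 27
m=3,n=6: not 3>6, total = 27+2 = 29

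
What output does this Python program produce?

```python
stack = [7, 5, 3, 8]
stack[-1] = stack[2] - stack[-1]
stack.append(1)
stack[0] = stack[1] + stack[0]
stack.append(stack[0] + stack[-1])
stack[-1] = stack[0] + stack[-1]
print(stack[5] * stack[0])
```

stack[-1] = stack[2]-stack[-1] = 3-8 = -5 → [7, 5, 3, -5]
append 1 → [7, 5, 3, -5, 1]
stack[0] = stack[1]+stack[0] = 5+7 = 12 → [12, 5, 3, -5, 1]
append stack[0]+stack[-1] = 12+1 = 13 → [12, 5, 3, -5, 1, 13]
stack[-1] = stack[0]+stack[-1] = 12+13 = 25 → [12, 5, 3, -5, 1, 25]
stack[5]*stack[0] = 25*12 = 300

300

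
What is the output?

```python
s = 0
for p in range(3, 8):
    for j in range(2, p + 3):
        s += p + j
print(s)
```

300

p=3,j=2: s = 0+5 = 5
p=3,j=3: s = 5+6 = 11
p=3,j=4: s = 11+7 = 18
p=3,j=5: s = 18+8 = 26
p=4,j=2: s = 26+6 = 32
p=4,j=3: s = 32+7 = 39
p=4,j=4: s = 39+8 = 47
p=4,j=5: s = 47+9 = 56
p=4,j=6: s = 56+10 = 66
p=5,j=2: s = 66+7 = 73
p=5,j=3: s = 73+8 = 81
p=5,j=4: s = 81+9 = 90
p=5,j=5: s = 90+10 = 100
p=5,j=6: s = 100+11 = 111
p=5,j=7: s = 111+12 = 123
p=6,j=2: s = 123+8 = 131
p=6,j=3: s = 131+9 = 140
p=6,j=4: s = 140+10 = 150
p=6,j=5: s = 150+11 = 161
p=6,j=6: s = 161+12 = 173
p=6,j=7: s = 173+13 = 186
p=6,j=8: s = 186+14 = 200
p=7,j=2: s = 200+9 = 209
p=7,j=3: s = 209+10 = 219
p=7,j=4: s = 219+11 = 230
p=7,j=5: s = 230+12 = 242
p=7,j=6: s = 242+13 = 255
p=7,j=7: s = 255+14 = 269
p=7,j=8: s = 269+15 = 284
p=7,j=9: s = 284+16 = 300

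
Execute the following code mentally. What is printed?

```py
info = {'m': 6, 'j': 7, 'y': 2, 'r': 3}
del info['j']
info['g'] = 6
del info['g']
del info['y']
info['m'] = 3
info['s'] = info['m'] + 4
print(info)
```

{'m': 3, 'r': 3, 's': 7}

del 'j' → {'m': 6, 'y': 2, 'r': 3}
info['g'] = 6 → {'m': 6, 'y': 2, 'r': 3, 'g': 6}
del 'g' → {'m': 6, 'y': 2, 'r': 3}
del 'y' → {'m': 6, 'r': 3}
info['m'] = 3 → {'m': 3, 'r': 3}
info['s'] = info['m']+4 = 7 → {'m': 3, 'r': 3, 's': 7}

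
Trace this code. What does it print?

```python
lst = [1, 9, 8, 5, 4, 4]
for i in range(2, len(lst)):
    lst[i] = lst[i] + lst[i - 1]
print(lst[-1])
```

30

i=2: lst[2] = 8+9 = 17 → [1, 9, 17, 5, 4, 4]
i=3: lst[3] = 5+17 = 22 → [1, 9, 17, 22, 4, 4]
i=4: lst[4] = 4+22 = 26 → [1, 9, 17, 22, 26, 4]
i=5: lst[5] = 4+26 = 30 → [1, 9, 17, 22, 26, 30]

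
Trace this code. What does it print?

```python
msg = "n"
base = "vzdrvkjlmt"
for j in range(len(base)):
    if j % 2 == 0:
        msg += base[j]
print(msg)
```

nvdvjm

j=0: add 'v' → 'nv'
j=1: skip
j=2: add 'd' → 'nvd'
j=3: skip
j=4: add 'v' → 'nvdv'
j=5: skip
j=6: add 'j' → 'nvdvj'
j=7: skip
j=8: add 'm' → 'nvdvjm'
j=9: skip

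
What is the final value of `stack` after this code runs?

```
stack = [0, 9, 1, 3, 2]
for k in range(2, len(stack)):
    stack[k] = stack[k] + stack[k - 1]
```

[0, 9, 10, 13, 15]

k=2: stack[2] = 1+9 = 10 → [0, 9, 10, 3, 2]
k=3: stack[3] = 3+10 = 13 → [0, 9, 10, 13, 2]
k=4: stack[4] = 2+13 = 15 → [0, 9, 10, 13, 15]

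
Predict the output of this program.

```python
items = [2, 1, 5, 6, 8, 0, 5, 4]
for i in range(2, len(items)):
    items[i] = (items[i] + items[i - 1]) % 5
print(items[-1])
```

4

i=2: items[2] = (5+1)%5 = 1 → [2, 1, 1, 6, 8, 0, 5, 4]
i=3: items[3] = (6+1)%5 = 2 → [2, 1, 1, 2, 8, 0, 5, 4]
i=4: items[4] = (8+2)%5 = 0 → [2, 1, 1, 2, 0, 0, 5, 4]
i=5: items[5] = (0+0)%5 = 0 → [2, 1, 1, 2, 0, 0, 5, 4]
i=6: items[6] = (5+0)%5 = 0 → [2, 1, 1, 2, 0, 0, 0, 4]
i=7: items[7] = (4+0)%5 = 4 → [2, 1, 1, 2, 0, 0, 0, 4]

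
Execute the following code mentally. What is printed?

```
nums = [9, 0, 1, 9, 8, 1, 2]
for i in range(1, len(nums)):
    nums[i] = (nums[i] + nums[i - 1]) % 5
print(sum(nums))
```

i=1: nums[1] = (0+9)%5 = 4 → [9, 4, 1, 9, 8, 1, 2]
i=2: nums[2] = (1+4)%5 = 0 → [9, 4, 0, 9, 8, 1, 2]
i=3: nums[3] = (9+0)%5 = 4 → [9, 4, 0, 4, 8, 1, 2]
i=4: nums[4] = (8+4)%5 = 2 → [9, 4, 0, 4, 2, 1, 2]
i=5: nums[5] = (1+2)%5 = 3 → [9, 4, 0, 4, 2, 3, 2]
i=6: nums[6] = (2+3)%5 = 0 → [9, 4, 0, 4, 2, 3, 0]
sum = 22

22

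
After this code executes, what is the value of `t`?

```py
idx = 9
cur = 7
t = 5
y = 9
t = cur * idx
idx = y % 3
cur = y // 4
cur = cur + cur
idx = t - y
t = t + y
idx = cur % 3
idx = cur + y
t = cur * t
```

288

t = 7*9 = 63
idx = 9%3 = 0
cur = 9//4 = 2
cur = 2+2 = 4
idx = 63-9 = 54
t = 63+9 = 72
idx = 4%3 = 1
idx = 4+9 = 13
t = 4*72 = 288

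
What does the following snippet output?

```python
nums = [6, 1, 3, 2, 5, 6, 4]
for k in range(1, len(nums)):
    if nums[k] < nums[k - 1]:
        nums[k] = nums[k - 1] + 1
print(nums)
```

[6, 7, 8, 9, 10, 11, 12]

k=1: 1<6, nums[1] = 6+1 = 7 → [6, 7, 3, 2, 5, 6, 4]
k=2: 3<7, nums[2] = 7+1 = 8 → [6, 7, 8, 2, 5, 6, 4]
k=3: 2<8, nums[3] = 8+1 = 9 → [6, 7, 8, 9, 5, 6, 4]
k=4: 5<9, nums[4] = 9+1 = 10 → [6, 7, 8, 9, 10, 6, 4]
k=5: 6<10, nums[5] = 10+1 = 11 → [6, 7, 8, 9, 10, 11, 4]
k=6: 4<11, nums[6] = 11+1 = 12 → [6, 7, 8, 9, 10, 11, 12]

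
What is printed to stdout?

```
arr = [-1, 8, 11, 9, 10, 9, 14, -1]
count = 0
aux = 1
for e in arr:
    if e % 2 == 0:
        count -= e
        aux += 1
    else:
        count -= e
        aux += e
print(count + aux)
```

-28

e=-1: not even, count = 0-(-1) = 1; aux=0
e=8: even, count = 1-8 = -7; aux=1
e=11: not even, count = (-7)-11 = -18; aux=12
e=9: not even, count = (-18)-9 = -27; aux=21
e=10: even, count = (-27)-10 = -37; aux=22
e=9: not even, count = (-37)-9 = -46; aux=31
e=14: even, count = (-46)-14 = -60; aux=32
e=-1: not even, count = (-60)-(-1) = -59; aux=31
count+aux = (-59)+31 = -28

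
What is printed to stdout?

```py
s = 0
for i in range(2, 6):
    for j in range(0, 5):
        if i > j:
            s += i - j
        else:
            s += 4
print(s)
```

i=2,j=0: 2>0, s = 0+2 = 2
i=2,j=1: 2>1, s = 2+1 = 3
i=2,j=2: not 2>2, s = 3+4 = 7
i=2,j=3: not 2>3, s = 7+4 = 11
i=2,j=4: not 2>4, s = 11+4 = 15
i=3,j=0: 3>0, s = 15+3 = 18
i=3,j=1: 3>1, s = 18+2 = 20
i=3,j=2: 3>2, s = 20+1 = 21
i=3,j=3: not 3>3, s = 21+4 = 25
i=3,j=4: not 3>4, s = 25+4 = 29
i=4,j=0: 4>0, s = 29+4 = 33
i=4,j=1: 4>1, s = 33+3 = 36
i=4,j=2: 4>2, s = 36+2 = 38
i=4,j=3: 4>3, s = 38+1 = 39
i=4,j=4: not 4>4, s = 39+4 = 43
i=5,j=0: 5>0, s = 43+5 = 48
i=5,j=1: 5>1, s = 48+4 = 52
i=5,j=2: 5>2, s = 52+3 = 55
i=5,j=3: 5>3, s = 55+2 = 57
i=5,j=4: 5>4, s = 57+1 = 58

58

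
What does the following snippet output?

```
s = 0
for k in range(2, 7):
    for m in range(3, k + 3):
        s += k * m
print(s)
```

445

k=2,m=3: s = 0+6 = 6
k=2,m=4: s = 6+8 = 14
k=3,m=3: s = 14+9 = 23
k=3,m=4: s = 23+12 = 35
k=3,m=5: s = 35+15 = 50
k=4,m=3: s = 50+12 = 62
k=4,m=4: s = 62+16 = 78
k=4,m=5: s = 78+20 = 98
k=4,m=6: s = 98+24 = 122
k=5,m=3: s = 122+15 = 137
k=5,m=4: s = 137+20 = 157
k=5,m=5: s = 157+25 = 182
k=5,m=6: s = 182+30 = 212
k=5,m=7: s = 212+35 = 247
k=6,m=3: s = 247+18 = 265
k=6,m=4: s = 265+24 = 289
k=6,m=5: s = 289+30 = 319
k=6,m=6: s = 319+36 = 355
k=6,m=7: s = 355+42 = 397
k=6,m=8: s = 397+48 = 445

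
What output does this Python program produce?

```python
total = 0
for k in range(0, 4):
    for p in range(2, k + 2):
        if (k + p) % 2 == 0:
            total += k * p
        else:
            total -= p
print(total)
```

2

k=1,p=2: odd sum, total = 0-2 = -2
k=2,p=2: even sum, total = (-2)+4 = 2
k=2,p=3: odd sum, total = 2-3 = -1
k=3,p=2: odd sum, total = (-1)-2 = -3
k=3,p=3: even sum, total = (-3)+9 = 6
k=3,p=4: odd sum, total = 6-4 = 2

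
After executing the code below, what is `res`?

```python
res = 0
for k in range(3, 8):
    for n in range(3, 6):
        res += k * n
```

300

k=3,n=3: res = 0+9 = 9
k=3,n=4: res = 9+12 = 21
k=3,n=5: res = 21+15 = 36
k=4,n=3: res = 36+12 = 48
k=4,n=4: res = 48+16 = 64
k=4,n=5: res = 64+20 = 84
k=5,n=3: res = 84+15 = 99
k=5,n=4: res = 99+20 = 119
k=5,n=5: res = 119+25 = 144
k=6,n=3: res = 144+18 = 162
k=6,n=4: res = 162+24 = 186
k=6,n=5: res = 186+30 = 216
k=7,n=3: res = 216+21 = 237
k=7,n=4: res = 237+28 = 265
k=7,n=5: res = 265+35 = 300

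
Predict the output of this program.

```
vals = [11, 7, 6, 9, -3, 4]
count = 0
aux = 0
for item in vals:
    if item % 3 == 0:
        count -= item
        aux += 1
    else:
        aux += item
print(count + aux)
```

13

item=11: not %3==0; aux=11
item=7: not %3==0; aux=18
item=6: %3==0, count = 0-6 = -6; aux=19
item=9: %3==0, count = (-6)-9 = -15; aux=20
item=-3: %3==0, count = (-15)-(-3) = -12; aux=21
item=4: not %3==0; aux=25
count+aux = (-12)+25 = 13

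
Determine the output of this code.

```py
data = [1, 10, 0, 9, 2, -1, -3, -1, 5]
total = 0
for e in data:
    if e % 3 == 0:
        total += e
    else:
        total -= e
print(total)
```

-10

e=1: not %3==0, total = 0-1 = -1
e=10: not %3==0, total = (-1)-10 = -11
e=0: %3==0, total = (-11)+0 = -11
e=9: %3==0, total = (-11)+9 = -2
e=2: not %3==0, total = (-2)-2 = -4
e=-1: not %3==0, total = (-4)-(-1) = -3
e=-3: %3==0, total = (-3)+(-3) = -6
e=-1: not %3==0, total = (-6)-(-1) = -5
e=5: not %3==0, total = (-5)-5 = -10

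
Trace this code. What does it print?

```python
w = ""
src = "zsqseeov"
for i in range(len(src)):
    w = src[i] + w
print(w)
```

i=0: prepend 'z' → 'z'
i=1: prepend 's' → 'sz'
i=2: prepend 'q' → 'qsz'
i=3: prepend 's' → 'sqsz'
i=4: prepend 'e' → 'esqsz'
i=5: prepend 'e' → 'eesqsz'
i=6: prepend 'o' → 'oeesqsz'
i=7: prepend 'v' → 'voeesqsz'

voeesqsz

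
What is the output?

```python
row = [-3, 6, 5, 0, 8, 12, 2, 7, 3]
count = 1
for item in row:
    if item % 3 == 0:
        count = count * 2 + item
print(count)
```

item=-3: %3==0, count = 1*2+(-3) = -1
item=6: %3==0, count = (-1)*2+6 = 4
item=5: not %3==0
item=0: %3==0, count = 4*2+0 = 8
item=8: not %3==0
item=12: %3==0, count = 8*2+12 = 28
item=2: not %3==0
item=7: not %3==0
item=3: %3==0, count = 28*2+3 = 59

59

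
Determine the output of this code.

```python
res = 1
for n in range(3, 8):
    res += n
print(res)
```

26

n=3: res = 1+3 = 4
n=4: res = 4+4 = 8
n=5: res = 8+5 = 13
n=6: res = 13+6 = 19
n=7: res = 19+7 = 26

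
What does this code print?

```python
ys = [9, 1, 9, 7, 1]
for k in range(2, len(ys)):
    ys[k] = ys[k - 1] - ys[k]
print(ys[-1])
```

k=2: ys[2] = 1-9 = -8 → [9, 1, -8, 7, 1]
k=3: ys[3] = (-8)-7 = -15 → [9, 1, -8, -15, 1]
k=4: ys[4] = (-15)-1 = -16 → [9, 1, -8, -15, -16]

-16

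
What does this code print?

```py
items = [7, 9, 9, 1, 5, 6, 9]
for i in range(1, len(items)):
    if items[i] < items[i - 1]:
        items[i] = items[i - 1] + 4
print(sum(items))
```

i=1: 9>=7, unchanged → [7, 9, 9, 1, 5, 6, 9]
i=2: 9>=9, unchanged → [7, 9, 9, 1, 5, 6, 9]
i=3: 1<9, items[3] = 9+4 = 13 → [7, 9, 9, 13, 5, 6, 9]
i=4: 5<13, items[4] = 13+4 = 17 → [7, 9, 9, 13, 17, 6, 9]
i=5: 6<17, items[5] = 17+4 = 21 → [7, 9, 9, 13, 17, 21, 9]
i=6: 9<21, items[6] = 21+4 = 25 → [7, 9, 9, 13, 17, 21, 25]
sum = 101

101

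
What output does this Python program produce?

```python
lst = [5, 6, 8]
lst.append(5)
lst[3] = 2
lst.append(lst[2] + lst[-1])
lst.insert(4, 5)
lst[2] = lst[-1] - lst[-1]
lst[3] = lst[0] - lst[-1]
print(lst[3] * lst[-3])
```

25

append 5 → [5, 6, 8, 5]
lst[3] = 2 → [5, 6, 8, 2]
append lst[2]+lst[-1] = 8+2 = 10 → [5, 6, 8, 2, 10]
insert 5 at 4 → [5, 6, 8, 2, 5, 10]
lst[2] = lst[-1]-lst[-1] = 10-10 = 0 → [5, 6, 0, 2, 5, 10]
lst[3] = lst[0]-lst[-1] = 5-10 = -5 → [5, 6, 0, -5, 5, 10]
lst[3]*lst[-3] = (-5)*(-5) = 25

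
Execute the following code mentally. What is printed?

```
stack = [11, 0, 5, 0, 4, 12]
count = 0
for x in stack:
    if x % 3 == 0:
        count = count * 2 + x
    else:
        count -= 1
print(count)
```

x=11: not %3==0, count = 0-1 = -1
x=0: %3==0, count = (-1)*2+0 = -2
x=5: not %3==0, count = (-2)-1 = -3
x=0: %3==0, count = (-3)*2+0 = -6
x=4: not %3==0, count = (-6)-1 = -7
x=12: %3==0, count = (-7)*2+12 = -2

-2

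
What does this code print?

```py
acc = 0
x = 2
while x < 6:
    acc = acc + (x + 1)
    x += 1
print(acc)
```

x=2: acc = 0+3 = 3
x=3: acc = 3+4 = 7
x=4: acc = 7+5 = 12
x=5: acc = 12+6 = 18

18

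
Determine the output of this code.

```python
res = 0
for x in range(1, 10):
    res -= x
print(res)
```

x=1: res = 0-1 = -1
x=2: res = (-1)-2 = -3
x=3: res = (-3)-3 = -6
x=4: res = (-6)-4 = -10
x=5: res = (-10)-5 = -15
x=6: res = (-15)-6 = -21
x=7: res = (-21)-7 = -28
x=8: res = (-28)-8 = -36
x=9: res = (-36)-9 = -45

-45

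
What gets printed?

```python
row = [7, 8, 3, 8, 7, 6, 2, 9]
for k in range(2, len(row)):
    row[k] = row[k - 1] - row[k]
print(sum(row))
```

k=2: row[2] = 8-3 = 5 → [7, 8, 5, 8, 7, 6, 2, 9]
k=3: row[3] = 5-8 = -3 → [7, 8, 5, -3, 7, 6, 2, 9]
k=4: row[4] = (-3)-7 = -10 → [7, 8, 5, -3, -10, 6, 2, 9]
k=5: row[5] = (-10)-6 = -16 → [7, 8, 5, -3, -10, -16, 2, 9]
k=6: row[6] = (-16)-2 = -18 → [7, 8, 5, -3, -10, -16, -18, 9]
k=7: row[7] = (-18)-9 = -27 → [7, 8, 5, -3, -10, -16, -18, -27]
sum = -54

-54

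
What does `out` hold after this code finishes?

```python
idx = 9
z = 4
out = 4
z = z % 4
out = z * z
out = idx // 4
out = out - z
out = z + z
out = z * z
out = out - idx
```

z = 4%4 = 0
out = 0*0 = 0
out = 9//4 = 2
out = 2-0 = 2
out = 0+0 = 0
out = 0*0 = 0
out = 0-9 = -9

-9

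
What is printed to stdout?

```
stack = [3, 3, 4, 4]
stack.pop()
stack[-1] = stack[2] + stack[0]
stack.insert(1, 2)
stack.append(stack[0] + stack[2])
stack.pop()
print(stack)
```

pop() removes 4 → [3, 3, 4]
stack[-1] = stack[2]+stack[0] = 4+3 = 7 → [3, 3, 7]
insert 2 at 1 → [3, 2, 3, 7]
append stack[0]+stack[2] = 3+3 = 6 → [3, 2, 3, 7, 6]
pop() removes 6 → [3, 2, 3, 7]

[3, 2, 3, 7]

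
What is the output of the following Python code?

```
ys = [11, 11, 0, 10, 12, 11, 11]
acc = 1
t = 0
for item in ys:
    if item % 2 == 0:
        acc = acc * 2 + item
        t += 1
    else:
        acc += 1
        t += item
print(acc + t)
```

105

item=11: not even, acc = 1+1 = 2; t=11
item=11: not even, acc = 2+1 = 3; t=22
item=0: even, acc = 3*2+0 = 6; t=23
item=10: even, acc = 6*2+10 = 22; t=24
item=12: even, acc = 22*2+12 = 56; t=25
item=11: not even, acc = 56+1 = 57; t=36
item=11: not even, acc = 57+1 = 58; t=47
acc+t = 58+47 = 105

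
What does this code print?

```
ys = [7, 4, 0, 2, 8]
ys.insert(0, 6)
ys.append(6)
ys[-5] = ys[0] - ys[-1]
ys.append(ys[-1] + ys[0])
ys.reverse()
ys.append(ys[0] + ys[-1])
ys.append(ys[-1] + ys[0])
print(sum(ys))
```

insert 6 at 0 → [6, 7, 4, 0, 2, 8]
append 6 → [6, 7, 4, 0, 2, 8, 6]
ys[-5] = ys[0]-ys[-1] = 6-6 = 0 → [6, 7, 0, 0, 2, 8, 6]
append ys[-1]+ys[0] = 6+6 = 12 → [6, 7, 0, 0, 2, 8, 6, 12]
reverse → [12, 6, 8, 2, 0, 0, 7, 6]
append ys[0]+ys[-1] = 12+6 = 18 → [12, 6, 8, 2, 0, 0, 7, 6, 18]
append ys[-1]+ys[0] = 18+12 = 30 → [12, 6, 8, 2, 0, 0, 7, 6, 18, 30]
sum = 89

89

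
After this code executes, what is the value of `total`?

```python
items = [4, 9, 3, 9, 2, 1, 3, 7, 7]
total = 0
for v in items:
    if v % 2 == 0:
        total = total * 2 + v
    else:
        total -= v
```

-50

v=4: even, total = 0*2+4 = 4
v=9: not even, total = 4-9 = -5
v=3: not even, total = (-5)-3 = -8
v=9: not even, total = (-8)-9 = -17
v=2: even, total = (-17)*2+2 = -32
v=1: not even, total = (-32)-1 = -33
v=3: not even, total = (-33)-3 = -36
v=7: not even, total = (-36)-7 = -43
v=7: not even, total = (-43)-7 = -50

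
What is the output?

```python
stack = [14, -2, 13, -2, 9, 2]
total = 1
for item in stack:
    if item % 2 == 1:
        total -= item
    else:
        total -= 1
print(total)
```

-25

item=14: not odd, total = 1-1 = 0
item=-2: not odd, total = 0-1 = -1
item=13: odd, total = (-1)-13 = -14
item=-2: not odd, total = (-14)-1 = -15
item=9: odd, total = (-15)-9 = -24
item=2: not odd, total = (-24)-1 = -25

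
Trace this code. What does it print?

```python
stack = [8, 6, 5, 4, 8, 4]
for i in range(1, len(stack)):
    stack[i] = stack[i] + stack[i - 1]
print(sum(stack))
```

i=1: stack[1] = 6+8 = 14 → [8, 14, 5, 4, 8, 4]
i=2: stack[2] = 5+14 = 19 → [8, 14, 19, 4, 8, 4]
i=3: stack[3] = 4+19 = 23 → [8, 14, 19, 23, 8, 4]
i=4: stack[4] = 8+23 = 31 → [8, 14, 19, 23, 31, 4]
i=5: stack[5] = 4+31 = 35 → [8, 14, 19, 23, 31, 35]
sum = 130

130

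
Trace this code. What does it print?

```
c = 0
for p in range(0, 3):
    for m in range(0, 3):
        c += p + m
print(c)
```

18

p=0,m=0: c = 0+0 = 0
p=0,m=1: c = 0+1 = 1
p=0,m=2: c = 1+2 = 3
p=1,m=0: c = 3+1 = 4
p=1,m=1: c = 4+2 = 6
p=1,m=2: c = 6+3 = 9
p=2,m=0: c = 9+2 = 11
p=2,m=1: c = 11+3 = 14
p=2,m=2: c = 14+4 = 18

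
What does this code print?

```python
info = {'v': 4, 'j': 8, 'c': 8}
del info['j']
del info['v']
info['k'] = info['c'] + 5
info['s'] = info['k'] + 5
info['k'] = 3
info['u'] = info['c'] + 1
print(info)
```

{'c': 8, 'k': 3, 's': 18, 'u': 9}

del 'j' → {'v': 4, 'c': 8}
del 'v' → {'c': 8}
info['k'] = info['c']+5 = 13 → {'c': 8, 'k': 13}
info['s'] = info['k']+5 = 18 → {'c': 8, 'k': 13, 's': 18}
info['k'] = 3 → {'c': 8, 'k': 3, 's': 18}
info['u'] = info['c']+1 = 9 → {'c': 8, 'k': 3, 's': 18, 'u': 9}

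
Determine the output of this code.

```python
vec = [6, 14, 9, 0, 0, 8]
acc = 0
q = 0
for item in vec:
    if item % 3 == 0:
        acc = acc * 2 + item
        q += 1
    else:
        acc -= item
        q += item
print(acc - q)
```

item=6: %3==0, acc = 0*2+6 = 6; q=1
item=14: not %3==0, acc = 6-14 = -8; q=15
item=9: %3==0, acc = (-8)*2+9 = -7; q=16
item=0: %3==0, acc = (-7)*2+0 = -14; q=17
item=0: %3==0, acc = (-14)*2+0 = -28; q=18
item=8: not %3==0, acc = (-28)-8 = -36; q=26
acc-q = (-36)-26 = -62

-62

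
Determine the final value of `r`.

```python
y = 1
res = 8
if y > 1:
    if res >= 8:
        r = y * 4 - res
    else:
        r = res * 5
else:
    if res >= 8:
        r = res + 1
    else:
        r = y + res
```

9

y=1, res=8
y > 1 is False; res >= 8 is True
→ r = res + 1 = 9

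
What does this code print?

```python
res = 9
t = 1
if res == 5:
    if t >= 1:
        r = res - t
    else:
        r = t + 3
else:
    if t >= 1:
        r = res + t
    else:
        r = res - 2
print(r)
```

10

res=9, t=1
res == 5 is False; t >= 1 is True
→ r = res + t = 10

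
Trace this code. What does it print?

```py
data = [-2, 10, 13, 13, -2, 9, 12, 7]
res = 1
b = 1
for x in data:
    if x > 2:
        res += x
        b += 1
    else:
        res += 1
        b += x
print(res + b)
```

x=-2: not >2, res = 1+1 = 2; b=-1
x=10: >2, res = 2+10 = 12; b=0
x=13: >2, res = 12+13 = 25; b=1
x=13: >2, res = 25+13 = 38; b=2
x=-2: not >2, res = 38+1 = 39; b=0
x=9: >2, res = 39+9 = 48; b=1
x=12: >2, res = 48+12 = 60; b=2
x=7: >2, res = 60+7 = 67; b=3
res+b = 67+3 = 70

70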